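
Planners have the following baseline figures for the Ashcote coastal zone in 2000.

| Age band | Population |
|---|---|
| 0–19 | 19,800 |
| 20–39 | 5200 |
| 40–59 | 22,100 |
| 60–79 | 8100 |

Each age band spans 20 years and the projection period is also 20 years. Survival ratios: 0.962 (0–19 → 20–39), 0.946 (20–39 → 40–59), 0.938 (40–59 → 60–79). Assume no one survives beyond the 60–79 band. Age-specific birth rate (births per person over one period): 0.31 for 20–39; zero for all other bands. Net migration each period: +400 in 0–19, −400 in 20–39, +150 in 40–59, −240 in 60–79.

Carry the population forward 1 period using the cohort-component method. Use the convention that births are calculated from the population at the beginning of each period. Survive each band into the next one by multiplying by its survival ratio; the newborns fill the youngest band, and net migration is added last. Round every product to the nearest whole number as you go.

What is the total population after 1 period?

46219

(Bands numbered youngest = 1 to oldest = 4.)
Period 1:
Births: 5200 * 0.31 = 1612
Band 2: 19800 * 0.962 = 19048
Band 3: 5200 * 0.946 = 4919
Band 4: 22100 * 0.938 = 20730
Net migration: Band 1 + 400 → 2012; Band 2 − 400 → 18648; Band 3 + 150 → 5069; Band 4 − 240 → 20490
Population now: 0–19=2012, 20–39=18648, 40–59=5069, 60–79=20490
Total after period 1: 2012 + 18648 + 5069 + 20490 = 46219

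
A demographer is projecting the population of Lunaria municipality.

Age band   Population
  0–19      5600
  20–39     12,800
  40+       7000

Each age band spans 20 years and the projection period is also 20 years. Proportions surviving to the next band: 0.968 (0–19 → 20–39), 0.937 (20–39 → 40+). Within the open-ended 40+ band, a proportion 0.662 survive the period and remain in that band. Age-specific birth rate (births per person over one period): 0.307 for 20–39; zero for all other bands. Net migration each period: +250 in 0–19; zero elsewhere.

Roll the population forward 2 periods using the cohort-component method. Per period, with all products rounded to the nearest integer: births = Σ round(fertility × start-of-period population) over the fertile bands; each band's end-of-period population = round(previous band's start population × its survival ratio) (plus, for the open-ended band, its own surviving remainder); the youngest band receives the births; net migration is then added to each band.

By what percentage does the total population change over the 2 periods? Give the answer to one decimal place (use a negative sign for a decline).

-13.2

[period 1]
Births: 12800 × 0.307 = 3930
20–39: 5600 × 0.968 = 5421
40+: 12800 × 0.937 + 7000 × 0.662 = 11994 + 4634 = 16628
Net migration: 0–19 + 250 → 4180
→ [4180, 5421, 16628]
[period 2]
Births: 5421 × 0.307 = 1664
20–39: 4180 × 0.968 = 4046
40+: 5421 × 0.937 + 16628 × 0.662 = 5079 + 11008 = 16087
Net migration: 0–19 + 250 → 1914
→ [1914, 4046, 16087]
Total: 25400 → 22047; change = -3353; percentage change = -13.2%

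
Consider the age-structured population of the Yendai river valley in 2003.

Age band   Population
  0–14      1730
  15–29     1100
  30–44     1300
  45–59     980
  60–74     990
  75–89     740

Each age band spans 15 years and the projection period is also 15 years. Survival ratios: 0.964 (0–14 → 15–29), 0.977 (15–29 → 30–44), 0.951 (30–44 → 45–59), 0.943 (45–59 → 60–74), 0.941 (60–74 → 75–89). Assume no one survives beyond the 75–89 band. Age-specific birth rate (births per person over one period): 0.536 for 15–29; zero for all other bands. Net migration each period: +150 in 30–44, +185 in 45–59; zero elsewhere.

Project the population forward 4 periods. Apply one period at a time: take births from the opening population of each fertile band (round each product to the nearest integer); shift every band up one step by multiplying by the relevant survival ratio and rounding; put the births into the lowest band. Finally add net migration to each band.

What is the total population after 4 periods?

5573

Let band 1 be 0–14 through band 6 = 75–89.
Period 1.
Births: 1100 * 0.536 = 590
Band 2: 1730 * 0.964 = 1668
Band 3: 1100 * 0.977 = 1075
Band 4: 1300 * 0.951 = 1236
Band 5: 980 * 0.943 = 924
Band 6: 990 * 0.941 = 932
Net migration: Band 3 + 150 → 1225; Band 4 + 185 → 1421
Giving 590 / 1668 / 1225 / 1421 / 924 / 932.
Period 2.
Births: 1668 * 0.536 = 894
Band 2: 590 * 0.964 = 569
Band 3: 1668 * 0.977 = 1630
Band 4: 1225 * 0.951 = 1165
Band 5: 1421 * 0.943 = 1340
Band 6: 924 * 0.941 = 869
Net migration: Band 3 + 150 → 1780; Band 4 + 185 → 1350
Giving 894 / 569 / 1780 / 1350 / 1340 / 869.
Period 3.
Births: 569 * 0.536 = 305
Band 2: 894 * 0.964 = 862
Band 3: 569 * 0.977 = 556
Band 4: 1780 * 0.951 = 1693
Band 5: 1350 * 0.943 = 1273
Band 6: 1340 * 0.941 = 1261
Net migration: Band 3 + 150 → 706; Band 4 + 185 → 1878
Giving 305 / 862 / 706 / 1878 / 1273 / 1261.
Period 4.
Births: 862 * 0.536 = 462
Band 2: 305 * 0.964 = 294
Band 3: 862 * 0.977 = 842
Band 4: 706 * 0.951 = 671
Band 5: 1878 * 0.943 = 1771
Band 6: 1273 * 0.941 = 1198
Net migration: Band 3 + 150 → 992; Band 4 + 185 → 856
Giving 462 / 294 / 992 / 856 / 1771 / 1198.
Total after period 4: 462 + 294 + 992 + 856 + 1771 + 1198 = 5573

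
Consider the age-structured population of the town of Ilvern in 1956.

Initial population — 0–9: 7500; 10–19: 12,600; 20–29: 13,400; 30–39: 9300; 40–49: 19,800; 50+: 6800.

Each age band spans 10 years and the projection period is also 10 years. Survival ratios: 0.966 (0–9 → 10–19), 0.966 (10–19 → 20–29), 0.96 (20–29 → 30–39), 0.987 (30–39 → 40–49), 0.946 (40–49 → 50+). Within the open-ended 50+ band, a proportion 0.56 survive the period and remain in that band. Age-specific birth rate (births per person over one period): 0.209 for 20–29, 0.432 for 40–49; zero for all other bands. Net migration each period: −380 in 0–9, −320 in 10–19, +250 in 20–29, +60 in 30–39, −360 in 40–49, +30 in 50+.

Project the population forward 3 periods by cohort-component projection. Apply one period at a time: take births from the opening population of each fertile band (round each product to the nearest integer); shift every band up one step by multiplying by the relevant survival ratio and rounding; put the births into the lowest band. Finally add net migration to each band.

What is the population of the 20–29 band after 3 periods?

Period 1:
Births: 13400 × 0.209 = 2801 ; 19800 × 0.432 = 8554 → total 11355
10–19: 7500 × 0.966 = 7245
20–29: 12600 × 0.966 = 12172
30–39: 13400 × 0.96 = 12864
40–49: 9300 × 0.987 = 9179
50+: 19800 × 0.946 + 6800 × 0.56 = 18731 + 3808 = 22539
Net migration: 0–9 − 380 → 10975; 10–19 − 320 → 6925; 20–29 + 250 → 12422; 30–39 + 60 → 12924; 40–49 − 360 → 8819; 50+ + 30 → 22569
Giving 10975 / 6925 / 12422 / 12924 / 8819 / 22569.
Period 2:
Births: 12422 × 0.209 = 2596 ; 8819 × 0.432 = 3810 → total 6406
10–19: 10975 × 0.966 = 10602
20–29: 6925 × 0.966 = 6690
30–39: 12422 × 0.96 = 11925
40–49: 12924 × 0.987 = 12756
50+: 8819 × 0.946 + 22569 × 0.56 = 8343 + 12639 = 20982
Net migration: 0–9 − 380 → 6026; 10–19 − 320 → 10282; 20–29 + 250 → 6940; 30–39 + 60 → 11985; 40–49 − 360 → 12396; 50+ + 30 → 21012
Giving 6026 / 10282 / 6940 / 11985 / 12396 / 21012.
Period 3:
Births: 6940 × 0.209 = 1450 ; 12396 × 0.432 = 5355 → total 6805
10–19: 6026 × 0.966 = 5821
20–29: 10282 × 0.966 = 9932
30–39: 6940 × 0.96 = 6662
40–49: 11985 × 0.987 = 11829
50+: 12396 × 0.946 + 21012 × 0.56 = 11727 + 11767 = 23494
Net migration: 0–9 − 380 → 6425; 10–19 − 320 → 5501; 20–29 + 250 → 10182; 30–39 + 60 → 6722; 40–49 − 360 → 11469; 50+ + 30 → 23524
Giving 6425 / 5501 / 10182 / 6722 / 11469 / 23524.

10182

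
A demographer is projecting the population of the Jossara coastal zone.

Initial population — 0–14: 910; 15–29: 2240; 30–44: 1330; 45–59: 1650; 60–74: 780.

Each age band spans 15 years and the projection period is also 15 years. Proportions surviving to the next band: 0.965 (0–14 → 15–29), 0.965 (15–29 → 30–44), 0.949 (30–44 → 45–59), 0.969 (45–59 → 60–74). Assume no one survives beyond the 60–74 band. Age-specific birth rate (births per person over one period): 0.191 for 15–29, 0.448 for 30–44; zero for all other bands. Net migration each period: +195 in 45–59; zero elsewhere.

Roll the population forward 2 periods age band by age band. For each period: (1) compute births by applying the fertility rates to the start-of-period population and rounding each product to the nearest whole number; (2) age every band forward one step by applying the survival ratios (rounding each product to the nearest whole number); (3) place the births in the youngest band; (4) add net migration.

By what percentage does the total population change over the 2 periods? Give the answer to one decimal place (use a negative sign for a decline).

Numbering the bands 1..5 from youngest to oldest:
[period 1]
Births: 2240 × 0.191 = 428  |  1330 × 0.448 = 596 → total 1024
Band 2: 910 × 0.965 = 878
Band 3: 2240 × 0.965 = 2162
Band 4: 1330 × 0.949 = 1262
Band 5: 1650 × 0.969 = 1599
Net migration: Band 4 + 195 → 1457
→ [1024, 878, 2162, 1457, 1599]
[period 2]
Births: 878 × 0.191 = 168  |  2162 × 0.448 = 969 → total 1137
Band 2: 1024 × 0.965 = 988
Band 3: 878 × 0.965 = 847
Band 4: 2162 × 0.949 = 2052
Band 5: 1457 × 0.969 = 1412
Net migration: Band 4 + 195 → 2247
→ [1137, 988, 847, 2247, 1412]
Total: 6910 → 6631; change = -279; percentage change = -4.0%

-4.0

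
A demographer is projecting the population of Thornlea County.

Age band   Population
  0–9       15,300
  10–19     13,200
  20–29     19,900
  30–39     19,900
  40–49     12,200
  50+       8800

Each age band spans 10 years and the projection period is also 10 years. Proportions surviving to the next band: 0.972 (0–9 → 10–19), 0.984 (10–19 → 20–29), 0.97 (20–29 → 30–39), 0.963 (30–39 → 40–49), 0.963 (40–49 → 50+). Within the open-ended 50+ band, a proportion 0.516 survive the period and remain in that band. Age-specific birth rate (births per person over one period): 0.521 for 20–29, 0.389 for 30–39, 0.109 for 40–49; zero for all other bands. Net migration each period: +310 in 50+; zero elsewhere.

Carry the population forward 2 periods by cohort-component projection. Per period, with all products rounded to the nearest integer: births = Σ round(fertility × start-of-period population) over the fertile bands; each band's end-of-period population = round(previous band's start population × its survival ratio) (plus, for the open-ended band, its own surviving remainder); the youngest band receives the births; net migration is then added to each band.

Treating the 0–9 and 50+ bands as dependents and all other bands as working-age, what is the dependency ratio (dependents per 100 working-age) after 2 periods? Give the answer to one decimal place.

[period 1]
Births: 19900 * 0.521 = 10368, 19900 * 0.389 = 7741, 12200 * 0.109 = 1330 — total 19439
10–19: 15300 * 0.972 = 14872
20–29: 13200 * 0.984 = 12989
30–39: 19900 * 0.97 = 19303
40–49: 19900 * 0.963 = 19164
50+: 12200 * 0.963 + 8800 * 0.516 = 11749 + 4541 = 16290
Net migration: 50+ + 310 → 16600
→ [19439, 14872, 12989, 19303, 19164, 16600]
[period 2]
Births: 12989 * 0.521 = 6767, 19303 * 0.389 = 7509, 19164 * 0.109 = 2089 — total 16365
10–19: 19439 * 0.972 = 18895
20–29: 14872 * 0.984 = 14634
30–39: 12989 * 0.97 = 12599
40–49: 19303 * 0.963 = 18589
50+: 19164 * 0.963 + 16600 * 0.516 = 18455 + 8566 = 27021
Net migration: 50+ + 310 → 27331
→ [16365, 18895, 14634, 12599, 18589, 27331]
Dependents (band 0–9 + band 50+) = 16365 + 27331 = 43696; working-age = 64717; ratio = 43696/64717 × 100 = 67.5

67.5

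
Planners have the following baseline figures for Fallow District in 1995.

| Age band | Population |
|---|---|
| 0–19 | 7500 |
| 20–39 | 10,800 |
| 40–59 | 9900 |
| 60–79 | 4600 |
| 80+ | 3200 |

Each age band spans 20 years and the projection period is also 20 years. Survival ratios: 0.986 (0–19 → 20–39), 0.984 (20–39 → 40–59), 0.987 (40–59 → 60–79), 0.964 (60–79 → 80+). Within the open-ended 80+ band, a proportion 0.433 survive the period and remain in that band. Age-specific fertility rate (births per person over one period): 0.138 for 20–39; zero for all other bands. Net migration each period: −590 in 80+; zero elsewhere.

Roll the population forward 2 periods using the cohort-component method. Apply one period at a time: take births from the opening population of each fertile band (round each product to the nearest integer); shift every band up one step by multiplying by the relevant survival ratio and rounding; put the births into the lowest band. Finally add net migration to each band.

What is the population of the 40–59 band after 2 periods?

7277

Call the groups 1 to 5, youngest first.
After projecting period 1:
Births: 10800 × 0.138 = 1490
Group 2: 7500 × 0.986 = 7395
Group 3: 10800 × 0.984 = 10627
Group 4: 9900 × 0.987 = 9771
Group 5: 4600 × 0.964 + 3200 × 0.433 = 4434 + 1386 = 5820
Net migration: Group 5 − 590 → 5230
Population now: 0–19=1490, 20–39=7395, 40–59=10627, 60–79=9771, 80+=5230
After projecting period 2:
Births: 7395 × 0.138 = 1021
Group 2: 1490 × 0.986 = 1469
Group 3: 7395 × 0.984 = 7277
Group 4: 10627 × 0.987 = 10489
Group 5: 9771 × 0.964 + 5230 × 0.433 = 9419 + 2265 = 11684
Net migration: Group 5 − 590 → 11094
Population now: 0–19=1021, 20–39=1469, 40–59=7277, 60–79=10489, 80+=11094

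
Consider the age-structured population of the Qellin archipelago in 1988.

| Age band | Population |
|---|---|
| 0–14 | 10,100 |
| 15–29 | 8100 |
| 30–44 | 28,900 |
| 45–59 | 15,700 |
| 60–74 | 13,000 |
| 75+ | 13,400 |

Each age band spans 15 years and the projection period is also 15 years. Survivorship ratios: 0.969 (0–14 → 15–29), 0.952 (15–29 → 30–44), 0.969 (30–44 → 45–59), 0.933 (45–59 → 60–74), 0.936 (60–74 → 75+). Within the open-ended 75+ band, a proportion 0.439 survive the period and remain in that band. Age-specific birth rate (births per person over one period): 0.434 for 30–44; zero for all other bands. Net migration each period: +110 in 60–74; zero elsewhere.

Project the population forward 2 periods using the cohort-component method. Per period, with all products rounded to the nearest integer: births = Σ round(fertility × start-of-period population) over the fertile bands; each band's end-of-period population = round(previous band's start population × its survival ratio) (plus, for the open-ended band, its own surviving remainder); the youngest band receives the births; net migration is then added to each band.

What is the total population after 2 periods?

— Period 1 —
Births: 28900 * 0.434 = 12543
15–29: 10100 * 0.969 = 9787
30–44: 8100 * 0.952 = 7711
45–59: 28900 * 0.969 = 28004
60–74: 15700 * 0.933 = 14648
75+: 13000 * 0.936 + 13400 * 0.439 = 12168 + 5883 = 18051
Net migration: 60–74 + 110 → 14758
Giving 12543 / 9787 / 7711 / 28004 / 14758 / 18051.
— Period 2 —
Births: 7711 * 0.434 = 3347
15–29: 12543 * 0.969 = 12154
30–44: 9787 * 0.952 = 9317
45–59: 7711 * 0.969 = 7472
60–74: 28004 * 0.933 = 26128
75+: 14758 * 0.936 + 18051 * 0.439 = 13813 + 7924 = 21737
Net migration: 60–74 + 110 → 26238
Giving 3347 / 12154 / 9317 / 7472 / 26238 / 21737.
Total after period 2: 3347 + 12154 + 9317 + 7472 + 26238 + 21737 = 80265

80265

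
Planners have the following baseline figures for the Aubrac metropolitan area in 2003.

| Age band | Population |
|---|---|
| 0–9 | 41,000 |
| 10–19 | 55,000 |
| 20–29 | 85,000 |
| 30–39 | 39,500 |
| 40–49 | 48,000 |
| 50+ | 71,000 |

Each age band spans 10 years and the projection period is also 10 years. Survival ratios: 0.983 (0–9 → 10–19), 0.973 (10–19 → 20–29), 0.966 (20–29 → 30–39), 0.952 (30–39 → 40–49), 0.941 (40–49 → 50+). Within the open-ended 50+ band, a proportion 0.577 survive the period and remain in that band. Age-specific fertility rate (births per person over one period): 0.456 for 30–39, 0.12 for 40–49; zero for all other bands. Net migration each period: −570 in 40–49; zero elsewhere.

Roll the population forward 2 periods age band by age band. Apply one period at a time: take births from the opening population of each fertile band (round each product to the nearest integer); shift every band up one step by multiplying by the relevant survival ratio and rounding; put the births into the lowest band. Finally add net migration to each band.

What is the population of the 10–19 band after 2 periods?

Let band 1 be 0–9 through band 6 = 50+.
[period 1]
Births: 39500 * 0.456 = 18012, 48000 * 0.12 = 5760 — total 23772
Band 2: 41000 * 0.983 = 40303
Band 3: 55000 * 0.973 = 53515
Band 4: 85000 * 0.966 = 82110
Band 5: 39500 * 0.952 = 37604
Band 6: 48000 * 0.941 + 71000 * 0.577 = 45168 + 40967 = 86135
Net migration: Band 5 − 570 → 37034
Giving 23772 / 40303 / 53515 / 82110 / 37034 / 86135.
[period 2]
Births: 82110 * 0.456 = 37442, 37034 * 0.12 = 4444 — total 41886
Band 2: 23772 * 0.983 = 23368
Band 3: 40303 * 0.973 = 39215
Band 4: 53515 * 0.966 = 51695
Band 5: 82110 * 0.952 = 78169
Band 6: 37034 * 0.941 + 86135 * 0.577 = 34849 + 49700 = 84549
Net migration: Band 5 − 570 → 77599
Giving 41886 / 23368 / 39215 / 51695 / 77599 / 84549.

23368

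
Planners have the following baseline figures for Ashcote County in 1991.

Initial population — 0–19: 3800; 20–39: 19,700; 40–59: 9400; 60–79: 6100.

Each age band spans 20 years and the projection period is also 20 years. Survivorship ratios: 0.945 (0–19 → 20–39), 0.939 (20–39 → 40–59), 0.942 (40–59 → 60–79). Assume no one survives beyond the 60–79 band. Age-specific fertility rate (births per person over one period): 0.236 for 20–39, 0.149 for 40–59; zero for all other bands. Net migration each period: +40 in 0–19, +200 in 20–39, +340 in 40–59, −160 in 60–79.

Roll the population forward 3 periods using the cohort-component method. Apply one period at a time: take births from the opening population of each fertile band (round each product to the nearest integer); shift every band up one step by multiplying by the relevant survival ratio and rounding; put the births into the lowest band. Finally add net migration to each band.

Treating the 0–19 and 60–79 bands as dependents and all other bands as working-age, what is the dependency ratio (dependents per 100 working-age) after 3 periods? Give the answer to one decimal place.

57.3

Numbering the bands 1..4 from youngest to oldest:
[period 1]
Births: 19700 × 0.236 = 4649, 9400 × 0.149 = 1401 → total 6050
Band 2: 3800 × 0.945 = 3591
Band 3: 19700 × 0.939 = 18498
Band 4: 9400 × 0.942 = 8855
Net migration: Band 1 + 40 → 6090; Band 2 + 200 → 3791; Band 3 + 340 → 18838; Band 4 − 160 → 8695
Giving 6090 / 3791 / 18838 / 8695.
[period 2]
Births: 3791 × 0.236 = 895, 18838 × 0.149 = 2807 → total 3702
Band 2: 6090 × 0.945 = 5755
Band 3: 3791 × 0.939 = 3560
Band 4: 18838 × 0.942 = 17745
Net migration: Band 1 + 40 → 3742; Band 2 + 200 → 5955; Band 3 + 340 → 3900; Band 4 − 160 → 17585
Giving 3742 / 5955 / 3900 / 17585.
[period 3]
Births: 5955 × 0.236 = 1405, 3900 × 0.149 = 581 → total 1986
Band 2: 3742 × 0.945 = 3536
Band 3: 5955 × 0.939 = 5592
Band 4: 3900 × 0.942 = 3674
Net migration: Band 1 + 40 → 2026; Band 2 + 200 → 3736; Band 3 + 340 → 5932; Band 4 − 160 → 3514
Giving 2026 / 3736 / 5932 / 3514.
Dependents (band 0–19 + band 60–79) = 2026 + 3514 = 5540; working-age = 9668; ratio = 5540/9668 × 100 = 57.3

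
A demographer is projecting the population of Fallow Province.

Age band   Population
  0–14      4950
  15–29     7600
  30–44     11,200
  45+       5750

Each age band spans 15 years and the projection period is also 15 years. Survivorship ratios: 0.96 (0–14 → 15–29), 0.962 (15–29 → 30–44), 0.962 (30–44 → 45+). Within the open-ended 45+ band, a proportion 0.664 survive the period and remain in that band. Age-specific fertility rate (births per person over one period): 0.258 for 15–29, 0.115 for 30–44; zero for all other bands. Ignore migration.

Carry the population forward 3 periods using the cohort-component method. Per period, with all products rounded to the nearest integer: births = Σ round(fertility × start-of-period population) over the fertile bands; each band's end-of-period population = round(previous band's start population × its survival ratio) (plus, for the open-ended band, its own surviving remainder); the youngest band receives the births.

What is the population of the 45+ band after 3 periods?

[period 1]
Births: 7600 × 0.258 = 1961  |  11200 × 0.115 = 1288 → total 3249
15–29: 4950 × 0.96 = 4752
30–44: 7600 × 0.962 = 7311
45+: 11200 × 0.962 + 5750 × 0.664 = 10774 + 3818 = 14592
End of period: [3249, 4752, 7311, 14592]
[period 2]
Births: 4752 × 0.258 = 1226  |  7311 × 0.115 = 841 → total 2067
15–29: 3249 × 0.96 = 3119
30–44: 4752 × 0.962 = 4571
45+: 7311 × 0.962 + 14592 × 0.664 = 7033 + 9689 = 16722
End of period: [2067, 3119, 4571, 16722]
[period 3]
Births: 3119 × 0.258 = 805  |  4571 × 0.115 = 526 → total 1331
15–29: 2067 × 0.96 = 1984
30–44: 3119 × 0.962 = 3000
45+: 4571 × 0.962 + 16722 × 0.664 = 4397 + 11103 = 15500
End of period: [1331, 1984, 3000, 15500]

15500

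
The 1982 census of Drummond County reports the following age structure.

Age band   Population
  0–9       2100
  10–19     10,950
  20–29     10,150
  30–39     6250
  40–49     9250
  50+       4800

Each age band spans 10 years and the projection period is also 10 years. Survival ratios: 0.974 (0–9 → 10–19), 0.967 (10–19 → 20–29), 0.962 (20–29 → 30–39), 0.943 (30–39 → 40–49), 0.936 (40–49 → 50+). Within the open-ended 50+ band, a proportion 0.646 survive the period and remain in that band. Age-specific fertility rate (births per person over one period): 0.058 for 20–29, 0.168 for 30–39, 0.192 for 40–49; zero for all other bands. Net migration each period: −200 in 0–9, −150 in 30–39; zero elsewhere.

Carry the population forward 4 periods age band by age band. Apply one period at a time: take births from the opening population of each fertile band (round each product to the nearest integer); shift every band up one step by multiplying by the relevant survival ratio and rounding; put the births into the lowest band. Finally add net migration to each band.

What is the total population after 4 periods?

32549

Call the groups 1 to 6, youngest first.
— Period 1 —
Births: 10150 * 0.058 = 589, 6250 * 0.168 = 1050, 9250 * 0.192 = 1776 → total 3415
Group 2: 2100 * 0.974 = 2045
Group 3: 10950 * 0.967 = 10589
Group 4: 10150 * 0.962 = 9764
Group 5: 6250 * 0.943 = 5894
Group 6: 9250 * 0.936 + 4800 * 0.646 = 8658 + 3101 = 11759
Net migration: Group 1 − 200 → 3215; Group 4 − 150 → 9614
→ [3215, 2045, 10589, 9614, 5894, 11759]
— Period 2 —
Births: 10589 * 0.058 = 614, 9614 * 0.168 = 1615, 5894 * 0.192 = 1132 → total 3361
Group 2: 3215 * 0.974 = 3131
Group 3: 2045 * 0.967 = 1978
Group 4: 10589 * 0.962 = 10187
Group 5: 9614 * 0.943 = 9066
Group 6: 5894 * 0.936 + 11759 * 0.646 = 5517 + 7596 = 13113
Net migration: Group 1 − 200 → 3161; Group 4 − 150 → 10037
→ [3161, 3131, 1978, 10037, 9066, 13113]
— Period 3 —
Births: 1978 * 0.058 = 115, 10037 * 0.168 = 1686, 9066 * 0.192 = 1741 → total 3542
Group 2: 3161 * 0.974 = 3079
Group 3: 3131 * 0.967 = 3028
Group 4: 1978 * 0.962 = 1903
Group 5: 10037 * 0.943 = 9465
Group 6: 9066 * 0.936 + 13113 * 0.646 = 8486 + 8471 = 16957
Net migration: Group 1 − 200 → 3342; Group 4 − 150 → 1753
→ [3342, 3079, 3028, 1753, 9465, 16957]
— Period 4 —
Births: 3028 * 0.058 = 176, 1753 * 0.168 = 295, 9465 * 0.192 = 1817 → total 2288
Group 2: 3342 * 0.974 = 3255
Group 3: 3079 * 0.967 = 2977
Group 4: 3028 * 0.962 = 2913
Group 5: 1753 * 0.943 = 1653
Group 6: 9465 * 0.936 + 16957 * 0.646 = 8859 + 10954 = 19813
Net migration: Group 1 − 200 → 2088; Group 4 − 150 → 2763
→ [2088, 3255, 2977, 2763, 1653, 19813]
Total after period 4: 2088 + 3255 + 2977 + 2763 + 1653 + 19813 = 32549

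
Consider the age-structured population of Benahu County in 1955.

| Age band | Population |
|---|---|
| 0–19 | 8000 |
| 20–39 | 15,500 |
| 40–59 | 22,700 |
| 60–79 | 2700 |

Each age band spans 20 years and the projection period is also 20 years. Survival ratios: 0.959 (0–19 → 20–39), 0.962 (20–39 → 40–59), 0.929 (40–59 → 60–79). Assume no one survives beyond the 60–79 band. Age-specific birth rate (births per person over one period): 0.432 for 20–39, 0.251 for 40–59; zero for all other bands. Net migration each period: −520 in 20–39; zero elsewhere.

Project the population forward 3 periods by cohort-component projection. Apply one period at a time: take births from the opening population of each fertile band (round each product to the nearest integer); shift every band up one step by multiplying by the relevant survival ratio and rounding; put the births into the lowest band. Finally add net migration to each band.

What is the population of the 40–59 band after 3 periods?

10934

Period 1:
Births: 15500 * 0.432 = 6696  |  22700 * 0.251 = 5698 → 12394
20–39: 8000 * 0.959 = 7672
40–59: 15500 * 0.962 = 14911
60–79: 22700 * 0.929 = 21088
Net migration: 20–39 − 520 → 7152
Population now: 0–19=12394, 20–39=7152, 40–59=14911, 60–79=21088
Period 2:
Births: 7152 * 0.432 = 3090  |  14911 * 0.251 = 3743 → 6833
20–39: 12394 * 0.959 = 11886
40–59: 7152 * 0.962 = 6880
60–79: 14911 * 0.929 = 13852
Net migration: 20–39 − 520 → 11366
Population now: 0–19=6833, 20–39=11366, 40–59=6880, 60–79=13852
Period 3:
Births: 11366 * 0.432 = 4910  |  6880 * 0.251 = 1727 → 6637
20–39: 6833 * 0.959 = 6553
40–59: 11366 * 0.962 = 10934
60–79: 6880 * 0.929 = 6392
Net migration: 20–39 − 520 → 6033
Population now: 0–19=6637, 20–39=6033, 40–59=10934, 60–79=6392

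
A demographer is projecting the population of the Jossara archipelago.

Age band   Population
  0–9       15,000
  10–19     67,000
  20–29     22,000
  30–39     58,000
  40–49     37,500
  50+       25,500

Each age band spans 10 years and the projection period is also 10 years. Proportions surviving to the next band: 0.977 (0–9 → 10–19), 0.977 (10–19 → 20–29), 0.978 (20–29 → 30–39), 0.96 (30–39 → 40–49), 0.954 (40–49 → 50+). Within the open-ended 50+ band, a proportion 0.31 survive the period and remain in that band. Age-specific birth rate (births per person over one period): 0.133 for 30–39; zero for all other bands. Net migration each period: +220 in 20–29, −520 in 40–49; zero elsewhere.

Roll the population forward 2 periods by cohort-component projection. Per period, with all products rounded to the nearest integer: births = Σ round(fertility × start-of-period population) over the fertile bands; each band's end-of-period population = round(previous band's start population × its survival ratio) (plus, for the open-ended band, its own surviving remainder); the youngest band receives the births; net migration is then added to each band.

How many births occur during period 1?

7714

Period 1.
Births: 58000 × 0.133 = 7714
10–19: 15000 × 0.977 = 14655
20–29: 67000 × 0.977 = 65459
30–39: 22000 × 0.978 = 21516
40–49: 58000 × 0.96 = 55680
50+: 37500 × 0.954 + 25500 × 0.31 = 35775 + 7905 = 43680
Net migration: 20–29 + 220 → 65679; 40–49 − 520 → 55160
End of period: [7714, 14655, 65679, 21516, 55160, 43680]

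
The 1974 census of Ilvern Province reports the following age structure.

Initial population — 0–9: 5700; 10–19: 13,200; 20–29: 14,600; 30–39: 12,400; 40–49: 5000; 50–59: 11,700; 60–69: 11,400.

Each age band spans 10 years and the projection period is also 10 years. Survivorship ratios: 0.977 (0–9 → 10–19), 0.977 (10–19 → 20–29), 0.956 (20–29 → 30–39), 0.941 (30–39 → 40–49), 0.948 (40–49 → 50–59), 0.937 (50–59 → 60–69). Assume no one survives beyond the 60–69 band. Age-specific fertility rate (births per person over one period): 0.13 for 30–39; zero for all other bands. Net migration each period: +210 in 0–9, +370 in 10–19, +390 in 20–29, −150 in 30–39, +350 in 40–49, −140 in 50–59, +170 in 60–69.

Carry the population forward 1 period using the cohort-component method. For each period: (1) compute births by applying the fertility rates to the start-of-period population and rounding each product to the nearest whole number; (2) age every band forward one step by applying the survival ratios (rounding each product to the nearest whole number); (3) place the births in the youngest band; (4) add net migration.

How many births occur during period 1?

Call the groups 1 to 7, youngest first.
[period 1]
Births: 12400 × 0.13 = 1612
Group 2: 5700 × 0.977 = 5569
Group 3: 13200 × 0.977 = 12896
Group 4: 14600 × 0.956 = 13958
Group 5: 12400 × 0.941 = 11668
Group 6: 5000 × 0.948 = 4740
Group 7: 11700 × 0.937 = 10963
Net migration: Group 1 + 210 → 1822; Group 2 + 370 → 5939; Group 3 + 390 → 13286; Group 4 − 150 → 13808; Group 5 + 350 → 12018; Group 6 − 140 → 4600; Group 7 + 170 → 11133
Population now: 0–9=1822, 10–19=5939, 20–29=13286, 30–39=13808, 40–49=12018, 50–59=4600, 60–69=11133

1612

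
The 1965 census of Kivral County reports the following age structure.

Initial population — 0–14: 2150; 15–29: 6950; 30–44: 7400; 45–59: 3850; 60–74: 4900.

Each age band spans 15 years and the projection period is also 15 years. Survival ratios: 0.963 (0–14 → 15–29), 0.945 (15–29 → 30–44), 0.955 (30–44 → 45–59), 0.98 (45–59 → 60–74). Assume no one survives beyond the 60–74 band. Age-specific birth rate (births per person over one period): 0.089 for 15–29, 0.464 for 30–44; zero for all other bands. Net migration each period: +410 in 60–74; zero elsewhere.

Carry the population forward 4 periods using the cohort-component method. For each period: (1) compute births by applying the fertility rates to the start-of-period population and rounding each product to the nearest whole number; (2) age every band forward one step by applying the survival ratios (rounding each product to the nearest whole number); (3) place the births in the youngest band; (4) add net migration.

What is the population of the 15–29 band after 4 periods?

1209

— Period 1 —
Births: 6950 × 0.089 = 619, 7400 × 0.464 = 3434 ⇒ total 4053
15–29: 2150 × 0.963 = 2070
30–44: 6950 × 0.945 = 6568
45–59: 7400 × 0.955 = 7067
60–74: 3850 × 0.98 = 3773
Net migration: 60–74 + 410 → 4183
End of period: [4053, 2070, 6568, 7067, 4183]
— Period 2 —
Births: 2070 × 0.089 = 184, 6568 × 0.464 = 3048 ⇒ total 3232
15–29: 4053 × 0.963 = 3903
30–44: 2070 × 0.945 = 1956
45–59: 6568 × 0.955 = 6272
60–74: 7067 × 0.98 = 6926
Net migration: 60–74 + 410 → 7336
End of period: [3232, 3903, 1956, 6272, 7336]
— Period 3 —
Births: 3903 × 0.089 = 347, 1956 × 0.464 = 908 ⇒ total 1255
15–29: 3232 × 0.963 = 3112
30–44: 3903 × 0.945 = 3688
45–59: 1956 × 0.955 = 1868
60–74: 6272 × 0.98 = 6147
Net migration: 60–74 + 410 → 6557
End of period: [1255, 3112, 3688, 1868, 6557]
— Period 4 —
Births: 3112 × 0.089 = 277, 3688 × 0.464 = 1711 ⇒ total 1988
15–29: 1255 × 0.963 = 1209
30–44: 3112 × 0.945 = 2941
45–59: 3688 × 0.955 = 3522
60–74: 1868 × 0.98 = 1831
Net migration: 60–74 + 410 → 2241
End of period: [1988, 1209, 2941, 3522, 2241]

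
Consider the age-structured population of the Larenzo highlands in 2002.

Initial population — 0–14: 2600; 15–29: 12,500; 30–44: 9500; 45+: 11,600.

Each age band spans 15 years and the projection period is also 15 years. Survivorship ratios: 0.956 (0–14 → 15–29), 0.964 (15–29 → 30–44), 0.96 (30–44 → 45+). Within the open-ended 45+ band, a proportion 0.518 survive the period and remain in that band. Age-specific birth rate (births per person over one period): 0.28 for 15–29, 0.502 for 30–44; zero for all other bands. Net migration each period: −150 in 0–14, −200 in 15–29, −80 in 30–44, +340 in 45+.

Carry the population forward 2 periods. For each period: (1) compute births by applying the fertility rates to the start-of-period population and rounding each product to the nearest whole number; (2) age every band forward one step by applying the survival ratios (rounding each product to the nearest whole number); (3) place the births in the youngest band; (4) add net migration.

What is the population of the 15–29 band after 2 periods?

Period 1:
Births: 12500 × 0.28 = 3500 ; 9500 × 0.502 = 4769 → total 8269
15–29: 2600 × 0.956 = 2486
30–44: 12500 × 0.964 = 12050
45+: 9500 × 0.96 + 11600 × 0.518 = 9120 + 6009 = 15129
Net migration: 0–14 − 150 → 8119; 15–29 − 200 → 2286; 30–44 − 80 → 11970; 45+ + 340 → 15469
End of period: [8119, 2286, 11970, 15469]
Period 2:
Births: 2286 × 0.28 = 640 ; 11970 × 0.502 = 6009 → total 6649
15–29: 8119 × 0.956 = 7762
30–44: 2286 × 0.964 = 2204
45+: 11970 × 0.96 + 15469 × 0.518 = 11491 + 8013 = 19504
Net migration: 0–14 − 150 → 6499; 15–29 − 200 → 7562; 30–44 − 80 → 2124; 45+ + 340 → 19844
End of period: [6499, 7562, 2124, 19844]

7562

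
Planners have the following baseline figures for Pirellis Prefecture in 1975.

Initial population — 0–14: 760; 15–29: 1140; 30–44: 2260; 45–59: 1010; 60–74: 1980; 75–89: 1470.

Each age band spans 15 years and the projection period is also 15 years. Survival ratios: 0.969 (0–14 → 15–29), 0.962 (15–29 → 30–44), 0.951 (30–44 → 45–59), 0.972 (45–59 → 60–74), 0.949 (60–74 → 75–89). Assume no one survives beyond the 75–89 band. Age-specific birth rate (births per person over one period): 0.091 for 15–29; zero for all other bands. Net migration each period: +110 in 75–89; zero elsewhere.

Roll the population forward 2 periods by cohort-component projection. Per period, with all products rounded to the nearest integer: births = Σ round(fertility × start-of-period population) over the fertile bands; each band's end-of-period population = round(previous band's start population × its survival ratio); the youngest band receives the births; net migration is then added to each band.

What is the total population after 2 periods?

5050

Let band 1 be 0–14 through band 6 = 75–89.
After projecting period 1:
Births: 1140 × 0.091 = 104
Band 2: 760 × 0.969 = 736
Band 3: 1140 × 0.962 = 1097
Band 4: 2260 × 0.951 = 2149
Band 5: 1010 × 0.972 = 982
Band 6: 1980 × 0.949 = 1879
Net migration: Band 6 + 110 → 1989
Population now: 0–14=104, 15–29=736, 30–44=1097, 45–59=2149, 60–74=982, 75–89=1989
After projecting period 2:
Births: 736 × 0.091 = 67
Band 2: 104 × 0.969 = 101
Band 3: 736 × 0.962 = 708
Band 4: 1097 × 0.951 = 1043
Band 5: 2149 × 0.972 = 2089
Band 6: 982 × 0.949 = 932
Net migration: Band 6 + 110 → 1042
Population now: 0–14=67, 15–29=101, 30–44=708, 45–59=1043, 60–74=2089, 75–89=1042
Total after period 2: 67 + 101 + 708 + 1043 + 2089 + 1042 = 5050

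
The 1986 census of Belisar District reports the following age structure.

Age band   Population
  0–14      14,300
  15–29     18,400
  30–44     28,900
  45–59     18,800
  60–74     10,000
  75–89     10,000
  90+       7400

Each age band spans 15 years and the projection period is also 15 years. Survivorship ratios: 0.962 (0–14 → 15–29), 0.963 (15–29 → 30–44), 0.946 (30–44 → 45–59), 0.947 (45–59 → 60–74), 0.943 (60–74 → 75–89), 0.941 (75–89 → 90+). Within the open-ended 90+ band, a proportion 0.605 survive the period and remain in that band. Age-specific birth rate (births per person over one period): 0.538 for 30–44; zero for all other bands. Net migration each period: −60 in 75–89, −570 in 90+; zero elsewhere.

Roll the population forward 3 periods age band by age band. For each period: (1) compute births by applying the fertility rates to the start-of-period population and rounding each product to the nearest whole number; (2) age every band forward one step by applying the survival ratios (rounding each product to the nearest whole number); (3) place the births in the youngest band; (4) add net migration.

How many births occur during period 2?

9533

Let group 1 be 0–14 through group 7 = 90+.
— Period 1 —
Births: 28900 * 0.538 = 15548
Group 2: 14300 * 0.962 = 13757
Group 3: 18400 * 0.963 = 17719
Group 4: 28900 * 0.946 = 27339
Group 5: 18800 * 0.947 = 17804
Group 6: 10000 * 0.943 = 9430
Group 7: 10000 * 0.941 + 7400 * 0.605 = 9410 + 4477 = 13887
Net migration: Group 6 − 60 → 9370; Group 7 − 570 → 13317
End of period: [15548, 13757, 17719, 27339, 17804, 9370, 13317]
— Period 2 —
Births: 17719 * 0.538 = 9533
Group 2: 15548 * 0.962 = 14957
Group 3: 13757 * 0.963 = 13248
Group 4: 17719 * 0.946 = 16762
Group 5: 27339 * 0.947 = 25890
Group 6: 17804 * 0.943 = 16789
Group 7: 9370 * 0.941 + 13317 * 0.605 = 8817 + 8057 = 16874
Net migration: Group 6 − 60 → 16729; Group 7 − 570 → 16304
End of period: [9533, 14957, 13248, 16762, 25890, 16729, 16304]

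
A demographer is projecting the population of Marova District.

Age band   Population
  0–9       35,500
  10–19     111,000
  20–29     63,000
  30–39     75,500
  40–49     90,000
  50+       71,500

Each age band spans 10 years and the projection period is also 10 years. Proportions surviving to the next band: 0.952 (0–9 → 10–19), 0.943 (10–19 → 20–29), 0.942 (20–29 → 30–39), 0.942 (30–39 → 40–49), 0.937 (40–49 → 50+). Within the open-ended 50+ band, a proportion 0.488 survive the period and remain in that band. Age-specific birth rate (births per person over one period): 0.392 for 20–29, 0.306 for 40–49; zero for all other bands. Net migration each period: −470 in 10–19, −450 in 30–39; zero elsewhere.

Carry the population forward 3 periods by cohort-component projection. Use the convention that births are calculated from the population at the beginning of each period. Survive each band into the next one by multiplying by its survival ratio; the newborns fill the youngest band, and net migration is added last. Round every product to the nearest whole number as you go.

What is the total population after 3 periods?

369567

— Period 1 —
Births: 63000 × 0.392 = 24696 ; 90000 × 0.306 = 27540 → 52236
10–19: 35500 × 0.952 = 33796
20–29: 111000 × 0.943 = 104673
30–39: 63000 × 0.942 = 59346
40–49: 75500 × 0.942 = 71121
50+: 90000 × 0.937 + 71500 × 0.488 = 84330 + 34892 = 119222
Net migration: 10–19 − 470 → 33326; 30–39 − 450 → 58896
→ [52236, 33326, 104673, 58896, 71121, 119222]
— Period 2 —
Births: 104673 × 0.392 = 41032 ; 71121 × 0.306 = 21763 → 62795
10–19: 52236 × 0.952 = 49729
20–29: 33326 × 0.943 = 31426
30–39: 104673 × 0.942 = 98602
40–49: 58896 × 0.942 = 55480
50+: 71121 × 0.937 + 119222 × 0.488 = 66640 + 58180 = 124820
Net migration: 10–19 − 470 → 49259; 30–39 − 450 → 98152
→ [62795, 49259, 31426, 98152, 55480, 124820]
— Period 3 —
Births: 31426 × 0.392 = 12319 ; 55480 × 0.306 = 16977 → 29296
10–19: 62795 × 0.952 = 59781
20–29: 49259 × 0.943 = 46451
30–39: 31426 × 0.942 = 29603
40–49: 98152 × 0.942 = 92459
50+: 55480 × 0.937 + 124820 × 0.488 = 51985 + 60912 = 112897
Net migration: 10–19 − 470 → 59311; 30–39 − 450 → 29153
→ [29296, 59311, 46451, 29153, 92459, 112897]
Total after period 3: 29296 + 59311 + 46451 + 29153 + 92459 + 112897 = 369567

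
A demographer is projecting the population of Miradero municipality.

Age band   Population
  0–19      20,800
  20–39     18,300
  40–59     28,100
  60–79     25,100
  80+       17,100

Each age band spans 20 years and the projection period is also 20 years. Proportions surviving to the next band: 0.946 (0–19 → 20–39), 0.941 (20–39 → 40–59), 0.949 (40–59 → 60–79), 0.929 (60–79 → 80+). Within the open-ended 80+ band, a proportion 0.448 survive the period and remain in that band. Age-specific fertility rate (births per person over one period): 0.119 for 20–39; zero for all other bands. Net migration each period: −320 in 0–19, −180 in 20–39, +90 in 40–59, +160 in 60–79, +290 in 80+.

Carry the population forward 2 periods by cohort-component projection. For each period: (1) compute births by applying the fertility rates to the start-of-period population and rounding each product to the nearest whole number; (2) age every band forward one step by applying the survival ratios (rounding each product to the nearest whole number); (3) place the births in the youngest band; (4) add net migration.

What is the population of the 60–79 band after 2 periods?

16587

— Period 1 —
Births: 18300 × 0.119 = 2178
20–39: 20800 × 0.946 = 19677
40–59: 18300 × 0.941 = 17220
60–79: 28100 × 0.949 = 26667
80+: 25100 × 0.929 + 17100 × 0.448 = 23318 + 7661 = 30979
Net migration: 0–19 − 320 → 1858; 20–39 − 180 → 19497; 40–59 + 90 → 17310; 60–79 + 160 → 26827; 80+ + 290 → 31269
→ [1858, 19497, 17310, 26827, 31269]
— Period 2 —
Births: 19497 × 0.119 = 2320
20–39: 1858 × 0.946 = 1758
40–59: 19497 × 0.941 = 18347
60–79: 17310 × 0.949 = 16427
80+: 26827 × 0.929 + 31269 × 0.448 = 24922 + 14009 = 38931
Net migration: 0–19 − 320 → 2000; 20–39 − 180 → 1578; 40–59 + 90 → 18437; 60–79 + 160 → 16587; 80+ + 290 → 39221
→ [2000, 1578, 18437, 16587, 39221]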